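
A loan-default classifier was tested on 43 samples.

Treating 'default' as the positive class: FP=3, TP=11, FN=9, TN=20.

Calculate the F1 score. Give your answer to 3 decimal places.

Precision = TP/(TP+FP) = 11/14 = 0.7857
Recall = TP/(TP+FN) = 11/20 = 0.5500
F1 = 2·TP/(2·TP+FP+FN) = 22/34 = 0.647

0.647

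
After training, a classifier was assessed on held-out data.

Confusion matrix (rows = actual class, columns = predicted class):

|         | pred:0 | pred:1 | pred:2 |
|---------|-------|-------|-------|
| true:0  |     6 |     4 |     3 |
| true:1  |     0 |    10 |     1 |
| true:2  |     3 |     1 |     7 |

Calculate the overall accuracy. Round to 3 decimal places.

Accuracy = trace / total = (6+10+7=23) / 35 = 23/35 = 0.657

0.657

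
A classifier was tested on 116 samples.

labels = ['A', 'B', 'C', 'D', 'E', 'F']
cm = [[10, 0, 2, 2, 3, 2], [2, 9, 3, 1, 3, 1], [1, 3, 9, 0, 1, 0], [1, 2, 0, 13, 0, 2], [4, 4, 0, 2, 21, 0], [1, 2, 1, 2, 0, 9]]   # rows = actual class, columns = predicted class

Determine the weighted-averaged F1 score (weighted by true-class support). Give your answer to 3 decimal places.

0.613

Per-class F1 score (2·TP/(2·TP+FP+FN)):
  A: TP=10, FP=2+1+1+4+1=9, FN=0+2+2+3+2=9 → 20/38 = 0.5263
  B: TP=9, FP=0+3+2+4+2=11, FN=2+3+1+3+1=10 → 18/39 = 0.4615
  C: TP=9, FP=2+3+0+0+1=6, FN=1+3+0+1+0=5 → 18/29 = 0.6207
  D: TP=13, FP=2+1+0+2+2=7, FN=1+2+0+0+2=5 → 26/38 = 0.6842
  E: TP=21, FP=3+3+1+0+0=7, FN=4+4+0+2+0=10 → 42/59 = 0.7119
  F: TP=9, FP=2+1+0+2+0=5, FN=1+2+1+2+0=6 → 18/29 = 0.6207
Weighted-F1 score = Σ (supportᵢ/N)·F1 scoreᵢ with N=116: (19/116)·0.5263 + (19/116)·0.4615 + (14/116)·0.6207 + (18/116)·0.6842 + (31/116)·0.7119 + (15/116)·0.6207 = 0.613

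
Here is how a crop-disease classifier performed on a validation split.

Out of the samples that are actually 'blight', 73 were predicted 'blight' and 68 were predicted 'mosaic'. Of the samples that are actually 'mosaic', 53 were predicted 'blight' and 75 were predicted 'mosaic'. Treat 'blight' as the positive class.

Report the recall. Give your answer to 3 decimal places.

Recall = TP/(TP+FN) = 73/(73+68) = 73/141 = 0.518

0.518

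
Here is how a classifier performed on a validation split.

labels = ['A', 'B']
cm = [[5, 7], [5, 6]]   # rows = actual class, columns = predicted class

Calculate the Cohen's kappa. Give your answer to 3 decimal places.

Observed agreement pₒ = trace/N = 11/23 = 0.4783
Expected agreement pₑ = Σ (rowᵢ·colᵢ)/N² = (12·10 + 11·13)/23² = 0.4972
κ = (pₒ − pₑ)/(1 − pₑ) = (0.4783 − 0.4972)/(1 − 0.4972) = -0.038

-0.038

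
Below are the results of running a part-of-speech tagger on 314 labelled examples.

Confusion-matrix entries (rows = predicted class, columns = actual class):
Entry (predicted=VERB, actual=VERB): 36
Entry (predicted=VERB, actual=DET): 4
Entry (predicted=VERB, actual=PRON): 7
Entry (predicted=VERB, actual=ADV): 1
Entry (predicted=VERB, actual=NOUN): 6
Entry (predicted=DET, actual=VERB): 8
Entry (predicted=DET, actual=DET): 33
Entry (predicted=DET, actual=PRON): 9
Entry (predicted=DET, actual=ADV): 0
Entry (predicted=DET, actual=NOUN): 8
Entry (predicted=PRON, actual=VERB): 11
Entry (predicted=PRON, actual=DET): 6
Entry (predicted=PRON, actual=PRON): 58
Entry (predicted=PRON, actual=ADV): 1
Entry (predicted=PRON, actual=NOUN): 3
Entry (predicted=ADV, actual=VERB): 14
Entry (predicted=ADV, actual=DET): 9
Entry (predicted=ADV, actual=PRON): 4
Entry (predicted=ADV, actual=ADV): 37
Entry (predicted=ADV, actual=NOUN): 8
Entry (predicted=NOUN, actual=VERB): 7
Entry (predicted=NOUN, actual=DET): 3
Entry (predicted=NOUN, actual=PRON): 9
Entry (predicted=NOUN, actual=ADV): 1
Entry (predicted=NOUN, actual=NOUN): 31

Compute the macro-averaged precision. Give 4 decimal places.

Per-class precision (TP/(TP+FP)):
  VERB: TP=36, FP=4+7+1+6=18 → 36/54 = 0.66667
  DET: TP=33, FP=8+9+0+8=25 → 33/58 = 0.56897
  PRON: TP=58, FP=11+6+1+3=21 → 58/79 = 0.73418
  ADV: TP=37, FP=14+9+4+8=35 → 37/72 = 0.51389
  NOUN: TP=31, FP=7+3+9+1=20 → 31/51 = 0.60784
Macro-precision = mean = (0.66667 + 0.56897 + 0.73418 + 0.51389 + 0.60784) / 5 = 0.6183

0.6183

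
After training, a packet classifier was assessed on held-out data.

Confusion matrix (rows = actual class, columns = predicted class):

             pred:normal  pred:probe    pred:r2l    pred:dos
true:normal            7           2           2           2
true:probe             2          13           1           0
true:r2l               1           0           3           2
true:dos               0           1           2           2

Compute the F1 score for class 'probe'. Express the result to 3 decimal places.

One-vs-rest for 'probe': TP = diagonal; FP = other classes predicted 'probe'; FN = 'probe' predicted as other.
F1 score = 2·TP/(2·TP+FP+FN).
probe: TP=13, FP=2+0+1=3, FN=2+1+0=3 → 26/32 = 0.8125

0.813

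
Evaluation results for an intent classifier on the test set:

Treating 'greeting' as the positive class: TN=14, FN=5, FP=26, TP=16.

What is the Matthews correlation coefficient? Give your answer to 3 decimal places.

0.115

MCC = (TP·TN − FP·FN) / √((TP+FP)(TP+FN)(TN+FP)(TN+FN))
Numerator = 16·14 − 26·5 = 94
Denominator = √(42·21·40·19) = √670320 = 818.7307
MCC = 94 / 818.7307 = 0.115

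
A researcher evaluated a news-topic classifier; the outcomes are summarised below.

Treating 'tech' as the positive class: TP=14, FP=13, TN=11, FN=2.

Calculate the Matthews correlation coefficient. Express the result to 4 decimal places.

MCC = (TP·TN − FP·FN) / √((TP+FP)(TP+FN)(TN+FP)(TN+FN))
Numerator = 14·11 − 13·2 = 128
Denominator = √(27·16·24·13) = √134784 = 367.1294
MCC = 128 / 367.1294 = 0.3487

0.3487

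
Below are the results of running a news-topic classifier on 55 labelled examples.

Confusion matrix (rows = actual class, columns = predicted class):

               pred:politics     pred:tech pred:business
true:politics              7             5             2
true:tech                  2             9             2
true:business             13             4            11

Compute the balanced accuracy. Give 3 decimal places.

0.528

Balanced accuracy = mean of per-class recall.
  politics: recall = 7/14 = 0.5000
  tech: recall = 9/13 = 0.6923
  business: recall = 11/28 = 0.3929
Mean = (0.5000 + 0.6923 + 0.3929) / 3 = 0.528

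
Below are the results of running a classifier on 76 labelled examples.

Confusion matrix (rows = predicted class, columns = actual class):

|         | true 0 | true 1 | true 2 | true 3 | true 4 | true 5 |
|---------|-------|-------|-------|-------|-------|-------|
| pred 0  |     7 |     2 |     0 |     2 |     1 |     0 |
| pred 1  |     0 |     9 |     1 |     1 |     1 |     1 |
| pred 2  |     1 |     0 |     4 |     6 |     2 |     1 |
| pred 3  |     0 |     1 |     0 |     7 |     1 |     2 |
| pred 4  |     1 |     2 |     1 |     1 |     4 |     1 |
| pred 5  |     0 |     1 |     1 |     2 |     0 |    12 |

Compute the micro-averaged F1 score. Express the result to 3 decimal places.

Micro-averaging pools counts across classes: ΣTP=43, ΣFP=33, ΣFN=33.
Micro-F1 score = 2·TP/(2·TP+FP+FN) on pooled counts = 0.566 (equals overall accuracy in single-label multiclass).

0.566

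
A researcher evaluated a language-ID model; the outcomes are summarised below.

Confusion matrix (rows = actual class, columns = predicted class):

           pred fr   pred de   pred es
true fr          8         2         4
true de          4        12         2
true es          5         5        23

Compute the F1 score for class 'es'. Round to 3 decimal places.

Take TP from the diagonal, FP from the rest of the 'es' prediction marginal, FN from the rest of the 'es' actual marginal.
F1 score = 2·TP/(2·TP+FP+FN).
es: TP=23, FP=4+2=6, FN=5+5=10 → 46/62 = 0.7419

0.742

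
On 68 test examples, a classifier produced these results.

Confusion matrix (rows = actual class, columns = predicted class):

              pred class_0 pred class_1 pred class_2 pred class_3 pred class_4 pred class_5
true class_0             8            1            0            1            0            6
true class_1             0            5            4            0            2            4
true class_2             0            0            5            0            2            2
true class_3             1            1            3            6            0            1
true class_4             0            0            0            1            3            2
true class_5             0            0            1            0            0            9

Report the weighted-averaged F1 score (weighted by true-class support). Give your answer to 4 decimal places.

Per-class F1 score (2·TP/(2·TP+FP+FN)):
  class_0: TP=8, FP=0+0+1+0+0=1, FN=1+0+1+0+6=8 → 16/25 = 0.64000
  class_1: TP=5, FP=1+0+1+0+0=2, FN=0+4+0+2+4=10 → 10/22 = 0.45455
  class_2: TP=5, FP=0+4+3+0+1=8, FN=0+0+0+2+2=4 → 10/22 = 0.45455
  class_3: TP=6, FP=1+0+0+1+0=2, FN=1+1+3+0+1=6 → 12/20 = 0.60000
  class_4: TP=3, FP=0+2+2+0+0=4, FN=0+0+0+1+2=3 → 6/13 = 0.46154
  class_5: TP=9, FP=6+4+2+1+2=15, FN=0+0+1+0+0=1 → 18/34 = 0.52941
Weighted-F1 score = Σ (supportᵢ/N)·F1 scoreᵢ with N=68: (16/68)·0.64000 + (15/68)·0.45455 + (9/68)·0.45455 + (12/68)·0.60000 + (6/68)·0.46154 + (10/68)·0.52941 = 0.5355

0.5355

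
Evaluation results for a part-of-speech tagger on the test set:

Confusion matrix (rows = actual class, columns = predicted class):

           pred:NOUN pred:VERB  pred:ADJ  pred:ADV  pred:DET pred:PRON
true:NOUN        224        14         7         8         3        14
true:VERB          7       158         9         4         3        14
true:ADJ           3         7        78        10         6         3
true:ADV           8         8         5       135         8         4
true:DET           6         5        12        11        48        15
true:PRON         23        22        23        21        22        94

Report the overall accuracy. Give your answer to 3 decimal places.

0.707

Accuracy = trace / total = (224+158+78+135+48+94=737) / 1042 = 737/1042 = 0.707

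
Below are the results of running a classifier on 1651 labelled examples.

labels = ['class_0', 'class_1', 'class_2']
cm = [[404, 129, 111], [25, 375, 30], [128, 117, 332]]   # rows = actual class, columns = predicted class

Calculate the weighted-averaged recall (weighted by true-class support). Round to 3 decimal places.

0.673

Per-class recall (TP/(TP+FN)):
  class_0: TP=404, FN=129+111=240 → 404/644 = 0.6273
  class_1: TP=375, FN=25+30=55 → 375/430 = 0.8721
  class_2: TP=332, FN=128+117=245 → 332/577 = 0.5754
Weighted-recall = Σ (supportᵢ/N)·recallᵢ with N=1651: (644/1651)·0.6273 + (430/1651)·0.8721 + (577/1651)·0.5754 = 0.673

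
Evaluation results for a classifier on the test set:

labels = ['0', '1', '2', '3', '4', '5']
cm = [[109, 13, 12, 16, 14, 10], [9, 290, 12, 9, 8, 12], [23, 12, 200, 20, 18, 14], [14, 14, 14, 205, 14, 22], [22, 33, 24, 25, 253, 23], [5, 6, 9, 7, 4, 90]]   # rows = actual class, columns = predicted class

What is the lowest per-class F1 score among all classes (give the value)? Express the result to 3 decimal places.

Per-class F1 score (2·TP/(2·TP+FP+FN)):
  0: TP=109, FP=9+23+14+22+5=73, FN=13+12+16+14+10=65 → 218/356 = 0.6124
  1: TP=290, FP=13+12+14+33+6=78, FN=9+12+9+8+12=50 → 580/708 = 0.8192
  2: TP=200, FP=12+12+14+24+9=71, FN=23+12+20+18+14=87 → 400/558 = 0.7168
  3: TP=205, FP=16+9+20+25+7=77, FN=14+14+14+14+22=78 → 410/565 = 0.7257
  4: TP=253, FP=14+8+18+14+4=58, FN=22+33+24+25+23=127 → 506/691 = 0.7323
  5: TP=90, FP=10+12+14+22+23=81, FN=5+6+9+7+4=31 → 180/292 = 0.6164
Lowest is class '0' with F1 score = 0.612.

0.612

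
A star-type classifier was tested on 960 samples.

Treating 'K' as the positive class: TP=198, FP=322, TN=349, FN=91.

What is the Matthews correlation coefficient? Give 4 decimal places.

0.1889

MCC = (TP·TN − FP·FN) / √((TP+FP)(TP+FN)(TN+FP)(TN+FN))
Numerator = 198·349 − 322·91 = 39800
Denominator = √(520·289·671·440) = √44368667200 = 210638.7125
MCC = 39800 / 210638.7125 = 0.1889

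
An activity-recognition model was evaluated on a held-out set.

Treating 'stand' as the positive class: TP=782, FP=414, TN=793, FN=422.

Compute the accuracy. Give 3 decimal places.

0.653

Accuracy = (TP+TN)/N = (782+793)/2411 = 0.653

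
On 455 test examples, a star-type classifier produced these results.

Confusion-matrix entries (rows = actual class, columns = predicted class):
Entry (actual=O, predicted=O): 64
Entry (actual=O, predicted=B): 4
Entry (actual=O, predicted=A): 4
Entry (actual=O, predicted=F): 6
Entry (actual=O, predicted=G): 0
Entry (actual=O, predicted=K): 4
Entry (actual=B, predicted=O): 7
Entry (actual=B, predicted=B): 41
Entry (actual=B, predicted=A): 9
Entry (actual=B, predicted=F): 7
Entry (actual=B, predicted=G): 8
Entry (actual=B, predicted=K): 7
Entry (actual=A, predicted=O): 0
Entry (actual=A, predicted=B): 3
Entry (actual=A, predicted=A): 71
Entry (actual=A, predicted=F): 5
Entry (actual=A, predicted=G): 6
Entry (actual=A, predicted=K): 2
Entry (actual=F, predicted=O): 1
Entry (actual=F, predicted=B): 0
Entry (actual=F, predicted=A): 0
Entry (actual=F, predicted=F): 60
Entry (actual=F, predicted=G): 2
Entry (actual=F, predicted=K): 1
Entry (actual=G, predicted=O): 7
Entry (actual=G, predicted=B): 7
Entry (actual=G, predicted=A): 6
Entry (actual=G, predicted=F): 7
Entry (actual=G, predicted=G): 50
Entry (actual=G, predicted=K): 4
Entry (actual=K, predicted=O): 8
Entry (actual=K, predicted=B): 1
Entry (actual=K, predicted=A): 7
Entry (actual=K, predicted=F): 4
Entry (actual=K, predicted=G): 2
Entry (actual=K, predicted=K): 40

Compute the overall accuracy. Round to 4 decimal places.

0.7165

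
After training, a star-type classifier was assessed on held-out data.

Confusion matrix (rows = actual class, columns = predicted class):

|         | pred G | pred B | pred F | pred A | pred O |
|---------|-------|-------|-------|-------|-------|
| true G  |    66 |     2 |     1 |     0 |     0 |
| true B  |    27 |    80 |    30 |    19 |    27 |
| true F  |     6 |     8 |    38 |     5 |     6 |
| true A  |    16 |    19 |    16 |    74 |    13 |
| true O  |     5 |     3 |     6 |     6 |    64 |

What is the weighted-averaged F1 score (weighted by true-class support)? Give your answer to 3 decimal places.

Per-class F1 score (2·TP/(2·TP+FP+FN)):
  G: TP=66, FP=27+6+16+5=54, FN=2+1+0+0=3 → 132/189 = 0.6984
  B: TP=80, FP=2+8+19+3=32, FN=27+30+19+27=103 → 160/295 = 0.5424
  F: TP=38, FP=1+30+16+6=53, FN=6+8+5+6=25 → 76/154 = 0.4935
  A: TP=74, FP=0+19+5+6=30, FN=16+19+16+13=64 → 148/242 = 0.6116
  O: TP=64, FP=0+27+6+13=46, FN=5+3+6+6=20 → 128/194 = 0.6598
Weighted-F1 score = Σ (supportᵢ/N)·F1 scoreᵢ with N=537: (69/537)·0.6984 + (183/537)·0.5424 + (63/537)·0.4935 + (138/537)·0.6116 + (84/537)·0.6598 = 0.593

0.593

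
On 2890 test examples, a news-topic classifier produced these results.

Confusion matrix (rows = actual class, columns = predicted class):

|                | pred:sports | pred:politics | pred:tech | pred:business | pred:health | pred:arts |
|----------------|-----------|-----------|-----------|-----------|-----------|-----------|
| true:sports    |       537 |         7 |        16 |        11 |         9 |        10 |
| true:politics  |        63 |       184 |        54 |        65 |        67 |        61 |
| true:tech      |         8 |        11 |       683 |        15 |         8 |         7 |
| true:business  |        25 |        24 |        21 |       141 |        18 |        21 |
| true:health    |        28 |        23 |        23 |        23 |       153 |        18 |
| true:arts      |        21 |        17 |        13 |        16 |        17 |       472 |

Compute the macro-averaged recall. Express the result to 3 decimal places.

Per-class recall (TP/(TP+FN)):
  sports: TP=537, FN=7+16+11+9+10=53 → 537/590 = 0.9102
  politics: TP=184, FN=63+54+65+67+61=310 → 184/494 = 0.3725
  tech: TP=683, FN=8+11+15+8+7=49 → 683/732 = 0.9331
  business: TP=141, FN=25+24+21+18+21=109 → 141/250 = 0.5640
  health: TP=153, FN=28+23+23+23+18=115 → 153/268 = 0.5709
  arts: TP=472, FN=21+17+13+16+17=84 → 472/556 = 0.8489
Macro-recall = mean = (0.9102 + 0.3725 + 0.9331 + 0.5640 + 0.5709 + 0.8489) / 6 = 0.700

0.700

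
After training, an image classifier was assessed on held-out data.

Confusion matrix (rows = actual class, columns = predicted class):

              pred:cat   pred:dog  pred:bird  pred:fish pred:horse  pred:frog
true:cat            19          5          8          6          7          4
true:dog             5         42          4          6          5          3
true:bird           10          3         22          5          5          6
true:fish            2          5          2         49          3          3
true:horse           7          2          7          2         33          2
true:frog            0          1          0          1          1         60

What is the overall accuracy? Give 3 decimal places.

0.652

Accuracy = trace / total = (19+42+22+49+33+60=225) / 345 = 225/345 = 0.652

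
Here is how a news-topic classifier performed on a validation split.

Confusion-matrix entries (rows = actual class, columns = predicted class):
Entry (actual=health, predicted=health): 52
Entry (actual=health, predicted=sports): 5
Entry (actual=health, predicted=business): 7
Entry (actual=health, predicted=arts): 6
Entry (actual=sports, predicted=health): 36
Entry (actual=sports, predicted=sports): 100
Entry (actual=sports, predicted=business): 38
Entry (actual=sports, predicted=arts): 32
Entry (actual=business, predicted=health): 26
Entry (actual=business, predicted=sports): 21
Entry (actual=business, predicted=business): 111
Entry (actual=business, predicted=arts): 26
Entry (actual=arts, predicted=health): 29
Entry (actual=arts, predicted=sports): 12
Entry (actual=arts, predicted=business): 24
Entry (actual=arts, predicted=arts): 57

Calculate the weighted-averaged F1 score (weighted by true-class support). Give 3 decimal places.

0.556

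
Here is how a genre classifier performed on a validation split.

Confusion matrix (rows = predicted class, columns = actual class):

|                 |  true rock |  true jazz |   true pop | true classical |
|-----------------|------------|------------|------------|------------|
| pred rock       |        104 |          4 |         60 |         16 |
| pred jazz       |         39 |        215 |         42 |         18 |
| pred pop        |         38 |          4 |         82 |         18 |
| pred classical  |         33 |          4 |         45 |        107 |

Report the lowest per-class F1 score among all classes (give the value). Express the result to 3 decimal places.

Per-class F1 score (2·TP/(2·TP+FP+FN)):
  rock: TP=104, FP=4+60+16=80, FN=39+38+33=110 → 208/398 = 0.5226
  jazz: TP=215, FP=39+42+18=99, FN=4+4+4=12 → 430/541 = 0.7948
  pop: TP=82, FP=38+4+18=60, FN=60+42+45=147 → 164/371 = 0.4420
  classical: TP=107, FP=33+4+45=82, FN=16+18+18=52 → 214/348 = 0.6149
Lowest is class 'pop' with F1 score = 0.442.

0.442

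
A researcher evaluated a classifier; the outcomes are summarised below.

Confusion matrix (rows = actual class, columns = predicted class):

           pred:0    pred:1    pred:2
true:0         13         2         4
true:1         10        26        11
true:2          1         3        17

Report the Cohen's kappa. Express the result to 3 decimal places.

0.459

Observed agreement pₒ = trace/N = 56/87 = 0.6437
Expected agreement pₑ = Σ (rowᵢ·colᵢ)/N² = (19·24 + 47·31 + 21·32)/87² = 0.3415
κ = (pₒ − pₑ)/(1 − pₑ) = (0.6437 − 0.3415)/(1 − 0.3415) = 0.459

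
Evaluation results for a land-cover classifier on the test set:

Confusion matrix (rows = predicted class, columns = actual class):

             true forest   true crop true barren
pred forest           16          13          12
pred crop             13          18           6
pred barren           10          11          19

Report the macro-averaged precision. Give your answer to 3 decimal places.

0.451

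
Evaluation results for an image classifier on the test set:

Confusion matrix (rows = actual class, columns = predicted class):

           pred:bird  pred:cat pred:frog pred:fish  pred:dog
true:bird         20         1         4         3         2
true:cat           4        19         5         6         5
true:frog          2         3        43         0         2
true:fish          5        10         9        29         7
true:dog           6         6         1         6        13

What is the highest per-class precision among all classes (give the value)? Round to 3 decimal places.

0.694

Per-class precision (TP/(TP+FP)):
  bird: TP=20, FP=4+2+5+6=17 → 20/37 = 0.5405
  cat: TP=19, FP=1+3+10+6=20 → 19/39 = 0.4872
  frog: TP=43, FP=4+5+9+1=19 → 43/62 = 0.6935
  fish: TP=29, FP=3+6+0+6=15 → 29/44 = 0.6591
  dog: TP=13, FP=2+5+2+7=16 → 13/29 = 0.4483
Highest is class 'frog' with precision = 0.694.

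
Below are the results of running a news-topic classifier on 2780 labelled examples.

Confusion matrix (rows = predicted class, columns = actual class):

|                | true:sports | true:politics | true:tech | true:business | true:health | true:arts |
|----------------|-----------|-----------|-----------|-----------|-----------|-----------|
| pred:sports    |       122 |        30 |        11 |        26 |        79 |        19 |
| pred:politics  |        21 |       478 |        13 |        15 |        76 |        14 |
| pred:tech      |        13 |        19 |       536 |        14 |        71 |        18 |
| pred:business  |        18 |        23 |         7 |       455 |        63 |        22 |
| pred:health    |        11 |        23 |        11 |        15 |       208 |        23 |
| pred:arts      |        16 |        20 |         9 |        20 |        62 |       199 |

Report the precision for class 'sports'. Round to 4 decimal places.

Treat 'sports' as positive and all other classes as negative.
precision = TP/(TP+FP).
sports: TP=122, FP=30+11+26+79+19=165 → 122/287 = 0.42509

0.4251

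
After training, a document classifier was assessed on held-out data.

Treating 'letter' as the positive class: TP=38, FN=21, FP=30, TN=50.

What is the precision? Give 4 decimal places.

0.5588

Precision = TP/(TP+FP) = 38/(38+30) = 38/68 = 0.5588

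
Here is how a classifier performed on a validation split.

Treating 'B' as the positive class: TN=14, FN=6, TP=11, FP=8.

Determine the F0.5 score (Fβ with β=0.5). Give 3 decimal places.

0.591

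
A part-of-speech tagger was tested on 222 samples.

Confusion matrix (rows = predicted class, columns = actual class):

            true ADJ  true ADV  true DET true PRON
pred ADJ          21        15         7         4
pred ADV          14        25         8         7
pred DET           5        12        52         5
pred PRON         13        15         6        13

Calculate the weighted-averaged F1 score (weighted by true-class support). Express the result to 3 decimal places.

0.502

Per-class F1 score (2·TP/(2·TP+FP+FN)):
  ADJ: TP=21, FP=15+7+4=26, FN=14+5+13=32 → 42/100 = 0.4200
  ADV: TP=25, FP=14+8+7=29, FN=15+12+15=42 → 50/121 = 0.4132
  DET: TP=52, FP=5+12+5=22, FN=7+8+6=21 → 104/147 = 0.7075
  PRON: TP=13, FP=13+15+6=34, FN=4+7+5=16 → 26/76 = 0.3421
Weighted-F1 score = Σ (supportᵢ/N)·F1 scoreᵢ with N=222: (53/222)·0.4200 + (67/222)·0.4132 + (73/222)·0.7075 + (29/222)·0.3421 = 0.502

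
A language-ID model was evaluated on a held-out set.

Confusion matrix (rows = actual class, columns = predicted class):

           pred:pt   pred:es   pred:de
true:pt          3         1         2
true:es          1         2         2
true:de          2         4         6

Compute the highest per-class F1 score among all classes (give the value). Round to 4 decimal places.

Per-class F1 score (2·TP/(2·TP+FP+FN)):
  pt: TP=3, FP=1+2=3, FN=1+2=3 → 6/12 = 0.50000
  es: TP=2, FP=1+4=5, FN=1+2=3 → 4/12 = 0.33333
  de: TP=6, FP=2+2=4, FN=2+4=6 → 12/22 = 0.54545
Highest is class 'de' with F1 score = 0.5455.

0.5455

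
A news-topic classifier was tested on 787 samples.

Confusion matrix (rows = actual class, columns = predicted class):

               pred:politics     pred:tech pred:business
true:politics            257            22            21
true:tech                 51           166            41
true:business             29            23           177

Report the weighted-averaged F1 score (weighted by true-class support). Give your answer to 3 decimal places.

Per-class F1 score (2·TP/(2·TP+FP+FN)):
  politics: TP=257, FP=51+29=80, FN=22+21=43 → 514/637 = 0.8069
  tech: TP=166, FP=22+23=45, FN=51+41=92 → 332/469 = 0.7079
  business: TP=177, FP=21+41=62, FN=29+23=52 → 354/468 = 0.7564
Weighted-F1 score = Σ (supportᵢ/N)·F1 scoreᵢ with N=787: (300/787)·0.8069 + (258/787)·0.7079 + (229/787)·0.7564 = 0.760

0.760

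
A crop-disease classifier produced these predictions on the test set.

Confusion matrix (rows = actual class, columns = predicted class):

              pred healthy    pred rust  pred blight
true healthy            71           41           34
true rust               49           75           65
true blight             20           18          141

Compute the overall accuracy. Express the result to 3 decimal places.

0.558

Accuracy = trace / total = (71+75+141=287) / 514 = 287/514 = 0.558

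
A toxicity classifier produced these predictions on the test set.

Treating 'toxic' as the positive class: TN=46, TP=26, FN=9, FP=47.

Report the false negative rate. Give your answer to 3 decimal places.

0.257

FNR = FN/(FN+TP) = 9/(9+26) = 0.257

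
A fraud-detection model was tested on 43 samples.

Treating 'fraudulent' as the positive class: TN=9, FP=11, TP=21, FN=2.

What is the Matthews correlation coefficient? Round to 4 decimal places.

0.4150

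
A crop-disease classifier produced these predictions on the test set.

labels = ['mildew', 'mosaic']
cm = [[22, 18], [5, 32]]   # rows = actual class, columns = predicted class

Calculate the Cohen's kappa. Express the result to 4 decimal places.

0.4095

Observed agreement pₒ = trace/N = 54/77 = 0.70130
Expected agreement pₑ = Σ (rowᵢ·colᵢ)/N² = (40·27 + 37·50)/77² = 0.49418
κ = (pₒ − pₑ)/(1 − pₑ) = (0.70130 − 0.49418)/(1 − 0.49418) = 0.4095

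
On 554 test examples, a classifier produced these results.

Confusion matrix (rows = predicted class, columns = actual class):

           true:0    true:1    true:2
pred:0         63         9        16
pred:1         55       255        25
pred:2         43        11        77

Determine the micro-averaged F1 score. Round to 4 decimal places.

0.7130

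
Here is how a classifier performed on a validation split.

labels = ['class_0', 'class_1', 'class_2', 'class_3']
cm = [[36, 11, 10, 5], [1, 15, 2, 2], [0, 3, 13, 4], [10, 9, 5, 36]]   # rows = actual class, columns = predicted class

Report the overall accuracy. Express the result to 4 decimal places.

0.6173

Accuracy = trace / total = (36+15+13+36=100) / 162 = 100/162 = 0.6173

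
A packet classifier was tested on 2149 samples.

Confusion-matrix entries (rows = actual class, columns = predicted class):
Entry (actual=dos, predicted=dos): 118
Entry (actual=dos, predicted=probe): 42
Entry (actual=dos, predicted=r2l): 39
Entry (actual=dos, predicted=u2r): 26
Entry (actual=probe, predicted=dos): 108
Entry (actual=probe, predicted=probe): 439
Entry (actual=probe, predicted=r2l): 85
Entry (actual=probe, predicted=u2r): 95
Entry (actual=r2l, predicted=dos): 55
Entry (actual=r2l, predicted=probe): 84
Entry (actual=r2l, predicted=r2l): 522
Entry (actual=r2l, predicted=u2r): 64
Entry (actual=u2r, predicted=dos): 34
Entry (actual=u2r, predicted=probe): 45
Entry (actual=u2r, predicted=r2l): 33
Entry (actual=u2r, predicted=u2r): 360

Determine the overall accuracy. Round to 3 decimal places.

Accuracy = trace / total = (118+439+522+360=1439) / 2149 = 1439/2149 = 0.670

0.670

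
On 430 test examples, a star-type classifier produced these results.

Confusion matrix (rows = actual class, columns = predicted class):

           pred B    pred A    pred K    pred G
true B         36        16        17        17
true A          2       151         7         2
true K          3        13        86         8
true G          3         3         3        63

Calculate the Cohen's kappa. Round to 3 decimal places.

Observed agreement pₒ = trace/N = 336/430 = 0.7814
Expected agreement pₑ = Σ (rowᵢ·colᵢ)/N² = (86·44 + 162·183 + 110·113 + 72·90)/430² = 0.2831
κ = (pₒ − pₑ)/(1 − pₑ) = (0.7814 − 0.2831)/(1 − 0.2831) = 0.695

0.695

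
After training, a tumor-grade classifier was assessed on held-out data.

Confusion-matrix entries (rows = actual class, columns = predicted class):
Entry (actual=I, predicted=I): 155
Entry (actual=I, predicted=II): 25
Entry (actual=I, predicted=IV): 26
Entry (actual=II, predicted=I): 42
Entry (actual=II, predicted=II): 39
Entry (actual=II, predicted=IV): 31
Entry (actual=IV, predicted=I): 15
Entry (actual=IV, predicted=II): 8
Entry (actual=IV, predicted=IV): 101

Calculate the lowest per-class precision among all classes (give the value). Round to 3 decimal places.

Per-class precision (TP/(TP+FP)):
  I: TP=155, FP=42+15=57 → 155/212 = 0.7311
  II: TP=39, FP=25+8=33 → 39/72 = 0.5417
  IV: TP=101, FP=26+31=57 → 101/158 = 0.6392
Lowest is class 'II' with precision = 0.542.

0.542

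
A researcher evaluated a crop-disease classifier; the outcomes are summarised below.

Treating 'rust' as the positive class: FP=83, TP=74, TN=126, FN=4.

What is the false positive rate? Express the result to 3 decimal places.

FPR = FP/(FP+TN) = 83/(83+126) = 0.397

0.397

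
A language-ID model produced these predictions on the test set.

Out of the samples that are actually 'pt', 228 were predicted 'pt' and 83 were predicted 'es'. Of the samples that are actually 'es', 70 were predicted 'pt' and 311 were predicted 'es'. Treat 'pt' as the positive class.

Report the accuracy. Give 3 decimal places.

0.779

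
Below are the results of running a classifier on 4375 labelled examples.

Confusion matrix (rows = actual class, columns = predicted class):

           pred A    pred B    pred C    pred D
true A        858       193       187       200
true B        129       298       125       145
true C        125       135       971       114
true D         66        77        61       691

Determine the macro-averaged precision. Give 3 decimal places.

0.619

Per-class precision (TP/(TP+FP)):
  A: TP=858, FP=129+125+66=320 → 858/1178 = 0.7284
  B: TP=298, FP=193+135+77=405 → 298/703 = 0.4239
  C: TP=971, FP=187+125+61=373 → 971/1344 = 0.7225
  D: TP=691, FP=200+145+114=459 → 691/1150 = 0.6009
Macro-precision = mean = (0.7284 + 0.4239 + 0.7225 + 0.6009) / 4 = 0.619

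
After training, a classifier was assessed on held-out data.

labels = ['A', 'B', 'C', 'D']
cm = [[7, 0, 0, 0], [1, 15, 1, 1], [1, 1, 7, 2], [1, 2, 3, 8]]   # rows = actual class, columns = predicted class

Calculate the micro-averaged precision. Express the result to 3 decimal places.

0.740

Micro-averaging pools counts across classes: ΣTP=37, ΣFP=13, ΣFN=13.
Micro-precision = TP/(TP+FP) on pooled counts = 0.740 (equals overall accuracy in single-label multiclass).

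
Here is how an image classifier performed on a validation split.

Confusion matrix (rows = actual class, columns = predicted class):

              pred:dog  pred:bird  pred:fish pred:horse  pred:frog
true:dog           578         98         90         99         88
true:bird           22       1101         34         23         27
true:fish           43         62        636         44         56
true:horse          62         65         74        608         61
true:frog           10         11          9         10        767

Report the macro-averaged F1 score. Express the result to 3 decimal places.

0.780

Per-class F1 score (2·TP/(2·TP+FP+FN)):
  dog: TP=578, FP=22+43+62+10=137, FN=98+90+99+88=375 → 1156/1668 = 0.6930
  bird: TP=1101, FP=98+62+65+11=236, FN=22+34+23+27=106 → 2202/2544 = 0.8656
  fish: TP=636, FP=90+34+74+9=207, FN=43+62+44+56=205 → 1272/1684 = 0.7553
  horse: TP=608, FP=99+23+44+10=176, FN=62+65+74+61=262 → 1216/1654 = 0.7352
  frog: TP=767, FP=88+27+56+61=232, FN=10+11+9+10=40 → 1534/1806 = 0.8494
Macro-F1 score = mean = (0.6930 + 0.8656 + 0.7553 + 0.7352 + 0.8494) / 5 = 0.780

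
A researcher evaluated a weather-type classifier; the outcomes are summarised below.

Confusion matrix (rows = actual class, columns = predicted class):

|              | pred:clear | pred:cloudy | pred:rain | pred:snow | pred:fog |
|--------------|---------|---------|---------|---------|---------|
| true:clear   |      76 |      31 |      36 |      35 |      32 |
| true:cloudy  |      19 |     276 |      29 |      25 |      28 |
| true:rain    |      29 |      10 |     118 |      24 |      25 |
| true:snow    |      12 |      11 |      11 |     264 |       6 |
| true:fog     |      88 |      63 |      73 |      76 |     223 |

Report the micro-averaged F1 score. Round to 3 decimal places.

Micro-averaging pools counts across classes: ΣTP=957, ΣFP=663, ΣFN=663.
Micro-F1 score = 2·TP/(2·TP+FP+FN) on pooled counts = 0.591 (equals overall accuracy in single-label multiclass).

0.591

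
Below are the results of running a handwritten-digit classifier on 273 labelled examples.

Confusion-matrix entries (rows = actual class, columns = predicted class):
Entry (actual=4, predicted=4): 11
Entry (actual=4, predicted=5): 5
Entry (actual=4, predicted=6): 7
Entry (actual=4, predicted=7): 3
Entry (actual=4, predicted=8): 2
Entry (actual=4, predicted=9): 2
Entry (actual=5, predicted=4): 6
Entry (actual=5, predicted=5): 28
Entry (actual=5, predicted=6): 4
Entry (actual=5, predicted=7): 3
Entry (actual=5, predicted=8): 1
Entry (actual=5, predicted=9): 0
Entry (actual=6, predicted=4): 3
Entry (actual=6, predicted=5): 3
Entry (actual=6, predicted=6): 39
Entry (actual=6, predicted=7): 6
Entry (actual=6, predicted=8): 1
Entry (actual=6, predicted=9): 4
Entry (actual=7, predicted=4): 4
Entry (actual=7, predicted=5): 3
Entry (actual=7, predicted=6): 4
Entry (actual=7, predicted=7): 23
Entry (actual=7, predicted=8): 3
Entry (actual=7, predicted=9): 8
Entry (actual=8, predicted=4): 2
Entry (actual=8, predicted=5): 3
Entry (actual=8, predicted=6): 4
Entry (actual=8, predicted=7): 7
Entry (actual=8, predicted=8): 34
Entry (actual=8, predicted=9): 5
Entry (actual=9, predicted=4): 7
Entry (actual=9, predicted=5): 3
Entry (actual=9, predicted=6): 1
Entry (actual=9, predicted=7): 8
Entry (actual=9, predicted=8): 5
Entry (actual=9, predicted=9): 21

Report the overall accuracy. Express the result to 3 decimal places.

0.571

Accuracy = trace / total = (11+28+39+23+34+21=156) / 273 = 156/273 = 0.571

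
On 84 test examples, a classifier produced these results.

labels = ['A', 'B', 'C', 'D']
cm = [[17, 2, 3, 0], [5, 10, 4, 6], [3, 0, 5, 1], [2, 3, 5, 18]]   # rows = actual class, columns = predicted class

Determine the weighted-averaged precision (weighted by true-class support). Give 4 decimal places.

Per-class precision (TP/(TP+FP)):
  A: TP=17, FP=5+3+2=10 → 17/27 = 0.62963
  B: TP=10, FP=2+0+3=5 → 10/15 = 0.66667
  C: TP=5, FP=3+4+5=12 → 5/17 = 0.29412
  D: TP=18, FP=0+6+1=7 → 18/25 = 0.72000
Weighted-precision = Σ (supportᵢ/N)·precisionᵢ with N=84: (22/84)·0.62963 + (25/84)·0.66667 + (9/84)·0.29412 + (28/84)·0.72000 = 0.6348

0.6348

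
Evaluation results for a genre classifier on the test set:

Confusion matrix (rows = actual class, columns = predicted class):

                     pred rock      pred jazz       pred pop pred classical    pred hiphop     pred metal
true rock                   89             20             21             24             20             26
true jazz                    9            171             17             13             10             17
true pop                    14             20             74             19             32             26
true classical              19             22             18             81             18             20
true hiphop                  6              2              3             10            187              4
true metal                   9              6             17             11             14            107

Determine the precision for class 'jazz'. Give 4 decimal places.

Take TP from the diagonal, FP from the rest of the 'jazz' prediction marginal, FN from the rest of the 'jazz' actual marginal.
precision = TP/(TP+FP).
jazz: TP=171, FP=20+20+22+2+6=70 → 171/241 = 0.70954

0.7095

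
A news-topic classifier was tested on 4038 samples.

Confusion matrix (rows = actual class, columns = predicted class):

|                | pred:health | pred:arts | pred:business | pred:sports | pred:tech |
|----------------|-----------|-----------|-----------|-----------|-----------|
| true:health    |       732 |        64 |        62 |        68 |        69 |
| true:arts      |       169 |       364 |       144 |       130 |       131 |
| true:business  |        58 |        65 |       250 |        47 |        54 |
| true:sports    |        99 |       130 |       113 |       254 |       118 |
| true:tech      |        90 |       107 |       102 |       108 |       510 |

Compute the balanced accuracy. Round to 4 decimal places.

0.5126

Balanced accuracy = mean of per-class recall.
  health: recall = 732/995 = 0.73568
  arts: recall = 364/938 = 0.38806
  business: recall = 250/474 = 0.52743
  sports: recall = 254/714 = 0.35574
  tech: recall = 510/917 = 0.55616
Mean = (0.73568 + 0.38806 + 0.52743 + 0.35574 + 0.55616) / 5 = 0.5126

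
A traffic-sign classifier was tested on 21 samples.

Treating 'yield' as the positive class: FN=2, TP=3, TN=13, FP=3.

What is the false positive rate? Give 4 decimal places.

0.1875

FPR = FP/(FP+TN) = 3/(3+13) = 0.1875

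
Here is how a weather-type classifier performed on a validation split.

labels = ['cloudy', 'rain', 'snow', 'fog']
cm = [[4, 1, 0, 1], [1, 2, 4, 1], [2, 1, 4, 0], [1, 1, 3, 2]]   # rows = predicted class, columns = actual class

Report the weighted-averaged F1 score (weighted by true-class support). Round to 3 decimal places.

0.445

Per-class F1 score (2·TP/(2·TP+FP+FN)):
  cloudy: TP=4, FP=1+0+1=2, FN=1+2+1=4 → 8/14 = 0.5714
  rain: TP=2, FP=1+4+1=6, FN=1+1+1=3 → 4/13 = 0.3077
  snow: TP=4, FP=2+1+0=3, FN=0+4+3=7 → 8/18 = 0.4444
  fog: TP=2, FP=1+1+3=5, FN=1+1+0=2 → 4/11 = 0.3636
Weighted-F1 score = Σ (supportᵢ/N)·F1 scoreᵢ with N=28: (8/28)·0.5714 + (5/28)·0.3077 + (11/28)·0.4444 + (4/28)·0.3636 = 0.445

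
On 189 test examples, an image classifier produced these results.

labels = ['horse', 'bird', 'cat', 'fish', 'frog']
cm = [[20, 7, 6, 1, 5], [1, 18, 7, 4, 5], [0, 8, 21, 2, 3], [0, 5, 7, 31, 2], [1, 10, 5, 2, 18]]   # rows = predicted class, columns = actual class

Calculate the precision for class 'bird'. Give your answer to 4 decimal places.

0.5143

Take TP from the diagonal, FP from the rest of the 'bird' prediction marginal, FN from the rest of the 'bird' actual marginal.
precision = TP/(TP+FP).
bird: TP=18, FP=1+7+4+5=17 → 18/35 = 0.51429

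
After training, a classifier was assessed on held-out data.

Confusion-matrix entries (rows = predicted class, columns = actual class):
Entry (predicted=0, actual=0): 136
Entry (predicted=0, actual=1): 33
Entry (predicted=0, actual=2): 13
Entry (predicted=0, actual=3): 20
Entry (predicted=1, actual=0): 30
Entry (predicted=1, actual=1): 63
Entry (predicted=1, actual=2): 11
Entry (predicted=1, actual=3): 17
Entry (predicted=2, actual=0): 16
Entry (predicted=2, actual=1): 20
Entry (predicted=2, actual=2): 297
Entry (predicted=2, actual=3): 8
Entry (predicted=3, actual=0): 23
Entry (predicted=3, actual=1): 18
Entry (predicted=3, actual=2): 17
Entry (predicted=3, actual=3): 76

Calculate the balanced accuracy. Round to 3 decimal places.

0.660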